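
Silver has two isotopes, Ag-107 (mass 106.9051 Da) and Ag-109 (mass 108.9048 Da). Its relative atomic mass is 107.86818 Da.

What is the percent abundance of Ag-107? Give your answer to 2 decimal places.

51.84%

With x = fraction of Ag-107 (so Ag-109 is 1 − x):
106.9051·x + 108.9048·(1 − x) = 107.86818
(106.9051 − 108.9048)·x = 107.86818 − 108.9048
x = -1.03662 / -1.9997 = 0.51839 → 51.84% Ag-107, 48.16% Ag-109.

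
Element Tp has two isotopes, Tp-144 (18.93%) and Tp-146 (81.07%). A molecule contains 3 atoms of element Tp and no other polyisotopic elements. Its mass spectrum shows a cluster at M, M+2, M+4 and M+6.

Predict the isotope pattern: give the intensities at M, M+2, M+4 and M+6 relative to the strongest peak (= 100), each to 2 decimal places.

1.27 : 16.36 : 70.05 : 100.00

Expanding (0.1893 + 0.8107)^3:
P(M) = 0.1893^3 = 0.006783
P(M+2) = 3 × 0.1893^2 × 0.8107^1 = 0.087153
P(M+4) = 3 × 0.1893^1 × 0.8107^2 = 0.373243
P(M+6) = 0.8107^3 = 0.532820
The M+6 peak is largest (0.532820); scaling to 100 gives 1.27 : 16.36 : 70.05 : 100.00.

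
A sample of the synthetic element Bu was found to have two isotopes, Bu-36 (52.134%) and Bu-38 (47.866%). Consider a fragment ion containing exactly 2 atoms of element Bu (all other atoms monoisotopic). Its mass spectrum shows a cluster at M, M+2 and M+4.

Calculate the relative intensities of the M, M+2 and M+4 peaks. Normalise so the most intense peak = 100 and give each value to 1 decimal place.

54.5 : 100.0 : 45.9

The 2 Bu atoms are independent, so intensities follow the terms of (0.52134 + 0.47866)^2.
P(M) = 0.52134^2 = 0.271795
P(M+2) = 2 × 0.52134^1 × 0.47866^1 = 0.499089
P(M+4) = 0.47866^2 = 0.229115
The M+2 peak is largest (0.499089); scaling to 100 gives 54.5 : 100.0 : 45.9.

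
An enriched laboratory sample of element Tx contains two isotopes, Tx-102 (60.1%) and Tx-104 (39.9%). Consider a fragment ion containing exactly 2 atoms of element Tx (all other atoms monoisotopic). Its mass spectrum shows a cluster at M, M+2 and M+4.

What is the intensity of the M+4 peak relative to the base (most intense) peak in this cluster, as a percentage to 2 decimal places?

(0.601 + 0.399)^2 gives M 0.3612, M+2 0.4796, M+4 0.1592; the largest is M+2.
P(M+2) = C(2,1) × 0.601^1 × 0.399^1 = 2 × 0.6010 × 0.3990 = 0.479598 (base)
P(M+4) = C(2,2) × 0.601^0 × 0.399^2 = 1 × 1.0000 × 0.159201 = 0.159201
Relative intensity = 0.159201 / 0.479598 × 100 = 33.19

33.19%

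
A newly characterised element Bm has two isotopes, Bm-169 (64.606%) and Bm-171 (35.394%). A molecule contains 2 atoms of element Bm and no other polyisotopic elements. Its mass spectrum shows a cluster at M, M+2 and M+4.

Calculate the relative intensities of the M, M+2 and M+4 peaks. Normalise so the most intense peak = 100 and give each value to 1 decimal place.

91.3 : 100.0 : 27.4

The 2 Bm atoms are independent, so intensities follow the terms of (0.64606 + 0.35394)^2.
P(M) = 0.64606^2 = 0.417394
P(M+2) = 2 × 0.64606^1 × 0.35394^1 = 0.457333
P(M+4) = 0.35394^2 = 0.125274
The M+2 peak is largest (0.457333); scaling to 100 gives 91.3 : 100.0 : 27.4.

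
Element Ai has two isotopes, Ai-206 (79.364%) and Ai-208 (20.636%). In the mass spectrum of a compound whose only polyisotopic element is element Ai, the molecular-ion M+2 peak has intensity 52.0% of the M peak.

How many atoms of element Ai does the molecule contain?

The M+2/M ratio from n Ai atoms is n · q/p = n · 0.20636/0.79364.
n = 0.520 × 0.79364/0.20636 = 2.00 ≈ 2

2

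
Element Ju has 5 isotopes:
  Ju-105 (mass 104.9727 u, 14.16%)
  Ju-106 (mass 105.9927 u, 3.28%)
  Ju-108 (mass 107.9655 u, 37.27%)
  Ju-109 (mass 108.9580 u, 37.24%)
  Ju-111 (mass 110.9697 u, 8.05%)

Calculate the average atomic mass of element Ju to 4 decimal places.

108.0885 u

Ar = Σ fᵢ·mᵢ = 0.1416 × 104.9727 + 0.0328 × 105.9927 + 0.3727 × 107.9655 + 0.3724 × 108.9580 + 0.0805 × 110.9697
= 14.86413 + 3.47656 + 40.23874 + 40.57596 + 8.93306 = 108.08845 u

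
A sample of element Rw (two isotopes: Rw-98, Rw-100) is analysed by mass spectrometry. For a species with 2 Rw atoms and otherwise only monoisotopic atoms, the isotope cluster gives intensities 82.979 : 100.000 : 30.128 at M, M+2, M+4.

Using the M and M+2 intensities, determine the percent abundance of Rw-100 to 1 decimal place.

Let p = fractional abundance of Rw-98. I(M+2)/I(M) = [C(2,1)·p^1·(1−p)] / p^2 = 2·(1−p)/p = 100.000/82.979 = 1.2051
(1−p)/p = 1.2051/2 = 0.6026  ⇒  p = 1/(1 + 0.6026) = 0.6240
Rw-98: 62.4%, Rw-100: 37.6%.

37.6%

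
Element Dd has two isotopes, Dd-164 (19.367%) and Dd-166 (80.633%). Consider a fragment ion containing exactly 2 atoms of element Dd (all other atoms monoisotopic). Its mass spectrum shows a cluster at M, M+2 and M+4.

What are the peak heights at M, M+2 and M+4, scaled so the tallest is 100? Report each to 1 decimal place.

5.8 : 48.0 : 100.0

The 2 Dd atoms are independent, so intensities follow the terms of (0.19367 + 0.80633)^2.
P(M) = 0.19367^2 = 0.037508
P(M+2) = 2 × 0.19367^1 × 0.80633^1 = 0.312324
P(M+4) = 0.80633^2 = 0.650168
The M+4 peak is largest (0.650168); scaling to 100 gives 5.8 : 48.0 : 100.0.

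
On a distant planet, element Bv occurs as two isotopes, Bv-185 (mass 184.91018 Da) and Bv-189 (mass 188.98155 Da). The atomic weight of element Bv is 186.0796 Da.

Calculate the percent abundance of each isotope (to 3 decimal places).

Bv-185: 71.277%, Bv-189: 28.723%

Let x be the fractional abundance of Bv-185; then Bv-189 has abundance 1 − x.
184.91018·x + 188.98155·(1 − x) = 186.0796
(184.91018 − 188.98155)·x = 186.0796 − 188.98155
x = -2.90195 / -4.07137 = 0.71277 → 71.277% Bv-185, 28.723% Bv-189.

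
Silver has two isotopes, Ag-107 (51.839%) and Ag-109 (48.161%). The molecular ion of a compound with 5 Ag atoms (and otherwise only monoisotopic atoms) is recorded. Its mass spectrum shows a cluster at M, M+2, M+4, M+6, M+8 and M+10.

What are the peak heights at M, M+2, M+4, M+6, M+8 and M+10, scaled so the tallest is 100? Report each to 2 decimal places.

Each Ag atom is independently Ag-107 (p = 0.51839) or Ag-109 (q = 0.48161); the cluster is the binomial expansion (p + q)^5.
P(M) = 0.51839^5 = 0.037435
P(M+2) = 5 × 0.51839^4 × 0.48161^1 = 0.173897
P(M+4) = 10 × 0.51839^3 × 0.48161^2 = 0.323118
P(M+6) = 10 × 0.51839^2 × 0.48161^3 = 0.300192
P(M+8) = 5 × 0.51839^1 × 0.48161^4 = 0.139447
P(M+10) = 0.48161^5 = 0.025911
The M+4 peak is largest (0.323118); scaling to 100 gives 11.59 : 53.82 : 100.00 : 92.90 : 43.16 : 8.02.

11.59 : 53.82 : 100.00 : 92.90 : 43.16 : 8.02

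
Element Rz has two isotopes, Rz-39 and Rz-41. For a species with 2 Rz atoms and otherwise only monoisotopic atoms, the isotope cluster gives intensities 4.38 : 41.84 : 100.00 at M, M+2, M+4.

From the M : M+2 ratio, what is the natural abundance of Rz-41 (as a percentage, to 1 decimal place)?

82.7%

Write p for the Rz-39 fraction. I(M+2)/I(M) = [C(2,1)·p^1·(1−p)] / p^2 = 2·(1−p)/p = 41.84/4.38 = 9.5525
(1−p)/p = 9.5525/2 = 4.7763  ⇒  p = 1/(1 + 4.7763) = 0.1731
Rz-39: 17.3%, Rz-41: 82.7%.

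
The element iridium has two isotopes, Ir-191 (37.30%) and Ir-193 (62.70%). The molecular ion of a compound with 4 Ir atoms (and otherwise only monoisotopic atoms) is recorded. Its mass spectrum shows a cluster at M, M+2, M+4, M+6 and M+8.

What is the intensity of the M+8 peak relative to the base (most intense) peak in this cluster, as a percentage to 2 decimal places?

42.02%

Binomial terms of (0.3730 + 0.6270)^4: M 0.0194, M+2 0.1302, M+4 0.3282, M+6 0.3678, M+8 0.1546 → M+6 is the base peak.
P(M+6) = C(4,3) × 0.3730^1 × 0.6270^3 = 4 × 0.3730 × 0.24649188 = 0.367766 (base)
P(M+8) = C(4,4) × 0.3730^0 × 0.6270^4 = 1 × 1.0000 × 0.15455041 = 0.154550
Relative intensity = 0.154550 / 0.367766 × 100 = 42.02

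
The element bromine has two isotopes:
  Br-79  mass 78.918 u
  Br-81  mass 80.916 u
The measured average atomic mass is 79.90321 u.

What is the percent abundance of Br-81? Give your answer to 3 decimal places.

49.310%

Let x be the fractional abundance of Br-79; then Br-81 has abundance 1 − x.
78.918·x + 80.916·(1 − x) = 79.90321
(78.918 − 80.916)·x = 79.90321 − 80.916
x = -1.01279 / -1.998 = 0.50690 → 50.690% Br-79, 49.310% Br-81.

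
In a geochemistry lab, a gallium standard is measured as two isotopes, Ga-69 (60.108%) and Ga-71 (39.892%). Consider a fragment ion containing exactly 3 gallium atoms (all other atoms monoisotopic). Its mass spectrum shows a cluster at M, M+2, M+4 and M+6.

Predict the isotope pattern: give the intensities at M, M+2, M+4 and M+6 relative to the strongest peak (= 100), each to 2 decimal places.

Expanding (0.60108 + 0.39892)^3:
P(M) = 0.60108^3 = 0.217169
P(M+2) = 3 × 0.60108^2 × 0.39892^1 = 0.432386
P(M+4) = 3 × 0.60108^1 × 0.39892^2 = 0.286963
P(M+6) = 0.39892^3 = 0.063483
The M+2 peak is largest (0.432386); scaling to 100 gives 50.23 : 100.00 : 66.37 : 14.68.

50.23 : 100.00 : 66.37 : 14.68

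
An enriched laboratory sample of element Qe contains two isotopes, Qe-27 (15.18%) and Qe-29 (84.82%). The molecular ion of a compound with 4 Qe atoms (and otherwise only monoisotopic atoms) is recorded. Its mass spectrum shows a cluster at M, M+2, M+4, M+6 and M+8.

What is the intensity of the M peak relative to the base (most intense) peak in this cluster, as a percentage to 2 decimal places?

0.10%

Binomial terms of (0.1518 + 0.8482)^4: M 0.0005, M+2 0.0119, M+4 0.0995, M+6 0.3705, M+8 0.5176 → M+8 is the base peak.
P(M+8) = C(4,4) × 0.1518^0 × 0.8482^4 = 1 × 1.0000 × 0.51759858 = 0.517599 (base)
P(M) = C(4,0) × 0.1518^4 × 0.8482^0 = 1 × 0.00053099 × 1.0000 = 0.000531
Relative intensity = 0.000531 / 0.517599 × 100 = 0.10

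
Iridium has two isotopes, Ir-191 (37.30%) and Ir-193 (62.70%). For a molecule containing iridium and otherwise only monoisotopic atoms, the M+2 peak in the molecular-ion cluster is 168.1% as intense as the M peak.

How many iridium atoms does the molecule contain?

1

With n Ir atoms, P(M+2)/P(M) = C(n,1)·p^(n−1)q / p^n = n·q/p = n · 0.6270/0.3730.
n = 1.681 × 0.3730/0.6270 = 1.00 ≈ 1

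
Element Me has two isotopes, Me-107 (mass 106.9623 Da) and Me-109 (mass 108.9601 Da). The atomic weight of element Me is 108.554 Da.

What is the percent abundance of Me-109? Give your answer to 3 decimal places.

79.673%

With x = fraction of Me-107 (so Me-109 is 1 − x):
106.9623·x + 108.9601·(1 − x) = 108.554
(106.9623 − 108.9601)·x = 108.554 − 108.9601
x = -0.4061 / -1.9978 = 0.20327 → 20.327% Me-107, 79.673% Me-109.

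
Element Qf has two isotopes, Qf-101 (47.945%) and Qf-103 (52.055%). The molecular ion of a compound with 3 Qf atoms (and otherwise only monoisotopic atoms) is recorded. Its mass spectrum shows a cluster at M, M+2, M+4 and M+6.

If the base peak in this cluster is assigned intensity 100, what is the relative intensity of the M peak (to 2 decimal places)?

28.28

Term probabilities: M 0.1102, M+2 0.3590, M+4 0.3898, M+6 0.1411. Base peak = M+4.
P(M+4) = C(3,2) × 0.47945^1 × 0.52055^2 = 3 × 0.47945 × 0.2709723 = 0.389753 (base)
P(M) = C(3,0) × 0.47945^3 × 0.52055^0 = 1 × 0.11021228 × 1.0000 = 0.110212
Relative intensity = 0.110212 / 0.389753 × 100 = 28.28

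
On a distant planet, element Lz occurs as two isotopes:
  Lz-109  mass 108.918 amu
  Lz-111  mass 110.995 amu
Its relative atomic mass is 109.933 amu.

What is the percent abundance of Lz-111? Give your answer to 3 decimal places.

Let x be the fractional abundance of Lz-109; then Lz-111 has abundance 1 − x.
108.918·x + 110.995·(1 − x) = 109.933
(108.918 − 110.995)·x = 109.933 − 110.995
x = -1.062 / -2.077 = 0.51131 → 51.131% Lz-109, 48.869% Lz-111.

48.869%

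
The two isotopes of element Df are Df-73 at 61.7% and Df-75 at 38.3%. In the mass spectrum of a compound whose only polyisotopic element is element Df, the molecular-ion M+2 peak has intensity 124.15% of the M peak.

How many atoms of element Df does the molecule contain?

With n Df atoms, P(M+2)/P(M) = C(n,1)·p^(n−1)q / p^n = n·q/p = n · 0.383/0.617.
n = 1.2415 × 0.617/0.383 = 2.00 ≈ 2

2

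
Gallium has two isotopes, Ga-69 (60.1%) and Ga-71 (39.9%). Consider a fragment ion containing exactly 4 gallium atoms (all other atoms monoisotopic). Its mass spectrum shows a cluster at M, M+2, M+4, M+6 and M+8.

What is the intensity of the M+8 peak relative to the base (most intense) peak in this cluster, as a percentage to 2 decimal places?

7.32%

(0.601 + 0.399)^4 gives M 0.1305, M+2 0.3465, M+4 0.3450, M+6 0.1527, M+8 0.0253; the largest is M+2.
P(M+2) = C(4,1) × 0.601^3 × 0.399^1 = 4 × 0.2170818 × 0.3990 = 0.346463 (base)
P(M+8) = C(4,4) × 0.601^0 × 0.399^4 = 1 × 1.0000 × 0.02534496 = 0.025345
Relative intensity = 0.025345 / 0.346463 × 100 = 7.32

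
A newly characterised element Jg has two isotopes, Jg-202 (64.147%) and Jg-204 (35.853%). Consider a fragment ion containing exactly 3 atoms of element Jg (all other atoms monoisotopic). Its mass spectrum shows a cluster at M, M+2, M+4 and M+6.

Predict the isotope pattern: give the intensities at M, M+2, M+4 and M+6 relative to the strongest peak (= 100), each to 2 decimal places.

Each Jg atom is independently Jg-202 (p = 0.64147) or Jg-204 (q = 0.35853); the cluster is the binomial expansion (p + q)^3.
P(M) = 0.64147^3 = 0.263954
P(M+2) = 3 × 0.64147^2 × 0.35853^1 = 0.442588
P(M+4) = 3 × 0.64147^1 × 0.35853^2 = 0.247371
P(M+6) = 0.35853^3 = 0.046087
The M+2 peak is largest (0.442588); scaling to 100 gives 59.64 : 100.00 : 55.89 : 10.41.

59.64 : 100.00 : 55.89 : 10.41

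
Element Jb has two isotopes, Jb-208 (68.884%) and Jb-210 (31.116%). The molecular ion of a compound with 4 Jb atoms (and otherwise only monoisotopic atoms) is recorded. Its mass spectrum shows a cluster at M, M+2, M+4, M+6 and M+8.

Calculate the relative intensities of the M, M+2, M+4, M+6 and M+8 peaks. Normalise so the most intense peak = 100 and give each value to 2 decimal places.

Each Jb atom is independently Jb-208 (p = 0.68884) or Jb-210 (q = 0.31116); the cluster is the binomial expansion (p + q)^4.
P(M) = 0.68884^4 = 0.225151
P(M+2) = 4 × 0.68884^3 × 0.31116^1 = 0.406817
P(M+4) = 6 × 0.68884^2 × 0.31116^2 = 0.275648
P(M+6) = 4 × 0.68884^1 × 0.31116^3 = 0.083010
P(M+8) = 0.31116^4 = 0.009374
The M+2 peak is largest (0.406817); scaling to 100 gives 55.34 : 100.00 : 67.76 : 20.40 : 2.30.

55.34 : 100.00 : 67.76 : 20.40 : 2.30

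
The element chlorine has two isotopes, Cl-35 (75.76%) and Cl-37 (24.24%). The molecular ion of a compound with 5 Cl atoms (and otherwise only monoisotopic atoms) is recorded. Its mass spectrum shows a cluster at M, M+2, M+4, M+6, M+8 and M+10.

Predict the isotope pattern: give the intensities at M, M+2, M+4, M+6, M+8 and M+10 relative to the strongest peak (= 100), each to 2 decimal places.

Expanding (0.7576 + 0.2424)^5:
P(M) = 0.7576^5 = 0.249574
P(M+2) = 5 × 0.7576^4 × 0.2424^1 = 0.399266
P(M+4) = 10 × 0.7576^3 × 0.2424^2 = 0.255497
P(M+6) = 10 × 0.7576^2 × 0.2424^3 = 0.081748
P(M+8) = 5 × 0.7576^1 × 0.2424^4 = 0.013078
P(M+10) = 0.2424^5 = 0.000837
The M+2 peak is largest (0.399266); scaling to 100 gives 62.51 : 100.00 : 63.99 : 20.47 : 3.28 : 0.21.

62.51 : 100.00 : 63.99 : 20.47 : 3.28 : 0.21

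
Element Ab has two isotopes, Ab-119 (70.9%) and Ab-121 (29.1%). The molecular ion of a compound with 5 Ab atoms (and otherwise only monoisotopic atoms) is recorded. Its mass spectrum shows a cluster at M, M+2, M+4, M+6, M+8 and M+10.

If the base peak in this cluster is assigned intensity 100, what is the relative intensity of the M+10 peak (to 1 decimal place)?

Binomial terms of (0.709 + 0.291)^5: M 0.1792, M+2 0.3677, M+4 0.3018, M+6 0.1239, M+8 0.0254, M+10 0.0021 → M+2 is the base peak.
P(M+2) = C(5,1) × 0.709^4 × 0.291^1 = 5 × 0.25268819 × 0.2910 = 0.367661 (base)
P(M+10) = C(5,5) × 0.709^0 × 0.291^5 = 1 × 1.0000 × 0.00208672 = 0.002087
Relative intensity = 0.002087 / 0.367661 × 100 = 0.6

0.6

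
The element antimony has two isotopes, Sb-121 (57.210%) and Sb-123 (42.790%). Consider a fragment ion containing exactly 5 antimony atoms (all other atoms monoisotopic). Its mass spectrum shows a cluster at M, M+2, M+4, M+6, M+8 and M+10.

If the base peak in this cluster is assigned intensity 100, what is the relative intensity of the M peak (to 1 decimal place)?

(0.57210 + 0.42790)^5 gives M 0.0613, M+2 0.2292, M+4 0.3428, M+6 0.2564, M+8 0.0959, M+10 0.0143; the largest is M+4.
P(M+4) = C(5,2) × 0.57210^3 × 0.42790^2 = 10 × 0.18724742 × 0.18309841 = 0.342847 (base)
P(M) = C(5,0) × 0.57210^5 × 0.42790^0 = 1 × 0.06128578 × 1.0000 = 0.061286
Relative intensity = 0.061286 / 0.342847 × 100 = 17.9

17.9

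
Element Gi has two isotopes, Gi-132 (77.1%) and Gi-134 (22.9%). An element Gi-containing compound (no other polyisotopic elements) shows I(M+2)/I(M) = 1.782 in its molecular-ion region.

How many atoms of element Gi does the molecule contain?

6

For n independent Gi atoms, I(M+2)/I(M) = n · (abundance Gi-134) / (abundance Gi-132) = n · 0.229/0.771.
n = 1.782 × 0.771/0.229 = 6.00 ≈ 6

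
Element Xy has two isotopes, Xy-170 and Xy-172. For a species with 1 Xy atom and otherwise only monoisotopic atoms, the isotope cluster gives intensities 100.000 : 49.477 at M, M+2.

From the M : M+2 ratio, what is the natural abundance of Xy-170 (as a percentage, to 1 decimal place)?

66.9%

Write p for the Xy-170 fraction. I(M+2)/I(M) = [C(1,1)·p^0·(1−p)] / p^1 = 1·(1−p)/p = 49.477/100.000 = 0.4948
(1−p)/p = 0.4948/1 = 0.4948  ⇒  p = 1/(1 + 0.4948) = 0.6690
Xy-170: 66.9%, Xy-172: 33.1%.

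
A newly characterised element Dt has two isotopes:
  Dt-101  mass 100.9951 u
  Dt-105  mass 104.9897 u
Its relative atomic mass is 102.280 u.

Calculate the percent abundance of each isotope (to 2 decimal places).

Dt-101: 67.83%, Dt-105: 32.17%

Let x be the fractional abundance of Dt-101; then Dt-105 has abundance 1 − x.
100.9951·x + 104.9897·(1 − x) = 102.280
(100.9951 − 104.9897)·x = 102.280 − 104.9897
x = -2.7097 / -3.9946 = 0.67834 → 67.83% Dt-101, 32.17% Dt-105.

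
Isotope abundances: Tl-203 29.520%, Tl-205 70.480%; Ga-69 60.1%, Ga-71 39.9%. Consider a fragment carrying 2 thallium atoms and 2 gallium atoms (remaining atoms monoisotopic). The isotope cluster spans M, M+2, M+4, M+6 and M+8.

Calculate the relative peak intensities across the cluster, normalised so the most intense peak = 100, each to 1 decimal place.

8.0 : 48.9 : 100.0 : 77.5 : 20.1

Thallium pattern (n=2): 0.08714304 : 0.41611392 : 0.49674304
Gallium pattern (n=2): 0.361201 : 0.479598 : 0.159201
Convolve the two distributions (both contribute in 2-u steps):
  M: 0.08714304×0.361201 = 0.031476
  M+2: 0.08714304×0.479598 + 0.41611392×0.361201 = 0.192094
  M+4: 0.08714304×0.159201 + 0.41611392×0.479598 + 0.49674304×0.361201 = 0.392865
  M+6: 0.41611392×0.159201 + 0.49674304×0.479598 = 0.304483
  M+8: 0.49674304×0.159201 = 0.079082
Scale to base peak (0.392865) = 100: 8.0 : 48.9 : 100.0 : 77.5 : 20.1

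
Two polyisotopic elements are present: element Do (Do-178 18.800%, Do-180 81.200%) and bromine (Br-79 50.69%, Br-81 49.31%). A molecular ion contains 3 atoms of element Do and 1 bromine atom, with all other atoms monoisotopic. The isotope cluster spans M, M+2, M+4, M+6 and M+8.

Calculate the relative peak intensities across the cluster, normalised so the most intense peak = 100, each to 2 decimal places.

Element Do pattern (n=3): 0.00664467 : 0.08609798 : 0.37187002 : 0.53538733
Bromine pattern (n=1): 0.5069 : 0.4931
Convolve the two distributions (both contribute in 2-u steps):
  M: 0.00664467×0.5069 = 0.003368
  M+2: 0.00664467×0.4931 + 0.08609798×0.5069 = 0.046920
  M+4: 0.08609798×0.4931 + 0.37187002×0.5069 = 0.230956
  M+6: 0.37187002×0.4931 + 0.53538733×0.5069 = 0.454757
  M+8: 0.53538733×0.4931 = 0.263999
Scale to base peak (0.454757) = 100: 0.74 : 10.32 : 50.79 : 100.00 : 58.05

0.74 : 10.32 : 50.79 : 100.00 : 58.05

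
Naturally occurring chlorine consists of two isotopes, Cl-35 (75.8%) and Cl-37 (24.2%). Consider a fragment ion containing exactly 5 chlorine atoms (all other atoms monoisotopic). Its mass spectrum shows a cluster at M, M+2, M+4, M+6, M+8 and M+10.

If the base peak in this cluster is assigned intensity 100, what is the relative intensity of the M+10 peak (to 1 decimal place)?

0.2

Binomial terms of (0.758 + 0.242)^5: M 0.2502, M+2 0.3994, M+4 0.2551, M+6 0.0814, M+8 0.0130, M+10 0.0008 → M+2 is the base peak.
P(M+2) = C(5,1) × 0.758^4 × 0.242^1 = 5 × 0.33012379 × 0.2420 = 0.399450 (base)
P(M+10) = C(5,5) × 0.758^0 × 0.242^5 = 1 × 1.0000 × 0.00083 = 0.000830
Relative intensity = 0.000830 / 0.399450 × 100 = 0.2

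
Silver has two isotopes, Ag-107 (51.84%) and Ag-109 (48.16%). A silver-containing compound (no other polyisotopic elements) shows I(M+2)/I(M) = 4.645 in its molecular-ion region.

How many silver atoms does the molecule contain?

The M+2/M ratio from n Ag atoms is n · q/p = n · 0.4816/0.5184.
n = 4.645 × 0.5184/0.4816 = 5.00 ≈ 5

5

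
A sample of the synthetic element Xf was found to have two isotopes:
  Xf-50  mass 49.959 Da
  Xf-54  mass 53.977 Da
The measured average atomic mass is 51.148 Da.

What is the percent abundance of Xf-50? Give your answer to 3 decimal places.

Writing the weighted mean with unknown fraction x of Xf-50:
49.959·x + 53.977·(1 − x) = 51.148
(49.959 − 53.977)·x = 51.148 − 53.977
x = -2.829 / -4.018 = 0.70408 → 70.408% Xf-50, 29.592% Xf-54.

70.408%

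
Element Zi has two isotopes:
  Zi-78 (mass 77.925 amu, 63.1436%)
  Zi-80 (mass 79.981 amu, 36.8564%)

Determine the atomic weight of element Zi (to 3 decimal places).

78.683 amu

The abundance-weighted mean is 0.631436 × 77.925 + 0.368564 × 79.981
= 49.2047 + 29.4781 = 78.6828 amu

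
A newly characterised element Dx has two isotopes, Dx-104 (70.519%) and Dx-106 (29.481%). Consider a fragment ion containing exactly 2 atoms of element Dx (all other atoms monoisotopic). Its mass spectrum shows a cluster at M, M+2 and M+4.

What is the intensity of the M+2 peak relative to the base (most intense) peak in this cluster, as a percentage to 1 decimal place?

(0.70519 + 0.29481)^2 gives M 0.4973, M+2 0.4158, M+4 0.0869; the largest is M.
P(M) = C(2,0) × 0.70519^2 × 0.29481^0 = 1 × 0.49729294 × 1.0000 = 0.497293 (base)
P(M+2) = C(2,1) × 0.70519^1 × 0.29481^1 = 2 × 0.70519 × 0.29481 = 0.415794
Relative intensity = 0.415794 / 0.497293 × 100 = 83.6

83.6%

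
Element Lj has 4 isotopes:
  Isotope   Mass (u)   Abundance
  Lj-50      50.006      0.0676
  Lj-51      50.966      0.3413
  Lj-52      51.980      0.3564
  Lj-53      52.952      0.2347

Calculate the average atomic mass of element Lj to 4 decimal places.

Ar = Σ fᵢ·mᵢ = 0.0676 × 50.006 + 0.3413 × 50.966 + 0.3564 × 51.980 + 0.2347 × 52.952
= 3.38041 + 17.39470 + 18.52567 + 12.42783 = 51.72861 u

51.7286 u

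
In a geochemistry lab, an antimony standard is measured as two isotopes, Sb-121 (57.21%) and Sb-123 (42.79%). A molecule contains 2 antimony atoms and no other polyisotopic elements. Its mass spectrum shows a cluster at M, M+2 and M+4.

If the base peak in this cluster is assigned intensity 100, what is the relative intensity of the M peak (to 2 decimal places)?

Binomial terms of (0.5721 + 0.4279)^2: M 0.3273, M+2 0.4896, M+4 0.1831 → M+2 is the base peak.
P(M+2) = C(2,1) × 0.5721^1 × 0.4279^1 = 2 × 0.5721 × 0.4279 = 0.489603 (base)
P(M) = C(2,0) × 0.5721^2 × 0.4279^0 = 1 × 0.32729841 × 1.0000 = 0.327298
Relative intensity = 0.327298 / 0.489603 × 100 = 66.85

66.85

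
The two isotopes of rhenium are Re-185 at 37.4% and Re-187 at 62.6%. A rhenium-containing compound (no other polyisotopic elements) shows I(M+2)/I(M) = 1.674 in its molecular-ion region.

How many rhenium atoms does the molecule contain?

With n Re atoms, P(M+2)/P(M) = C(n,1)·p^(n−1)q / p^n = n·q/p = n · 0.626/0.374.
n = 1.674 × 0.374/0.626 = 1.00 ≈ 1

1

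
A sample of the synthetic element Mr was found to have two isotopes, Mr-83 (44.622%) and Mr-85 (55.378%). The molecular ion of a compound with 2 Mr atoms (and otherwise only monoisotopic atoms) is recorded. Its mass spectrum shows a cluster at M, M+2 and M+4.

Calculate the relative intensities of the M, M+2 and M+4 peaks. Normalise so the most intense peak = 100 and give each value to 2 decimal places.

The 2 Mr atoms are independent, so intensities follow the terms of (0.44622 + 0.55378)^2.
P(M) = 0.44622^2 = 0.199112
P(M+2) = 2 × 0.44622^1 × 0.55378^1 = 0.494215
P(M+4) = 0.55378^2 = 0.306672
The M+2 peak is largest (0.494215); scaling to 100 gives 40.29 : 100.00 : 62.05.

40.29 : 100.00 : 62.05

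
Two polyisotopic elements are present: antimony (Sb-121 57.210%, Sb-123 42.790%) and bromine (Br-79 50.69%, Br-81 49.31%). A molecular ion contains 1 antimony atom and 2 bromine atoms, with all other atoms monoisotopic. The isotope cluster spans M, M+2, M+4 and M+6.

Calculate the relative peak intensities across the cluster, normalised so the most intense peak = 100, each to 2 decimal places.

Antimony pattern (n=1): 0.5721 : 0.4279
Bromine pattern (n=2): 0.25694761 : 0.49990478 : 0.24314761
Convolve the two distributions (both contribute in 2-u steps):
  M: 0.5721×0.25694761 = 0.147000
  M+2: 0.5721×0.49990478 + 0.4279×0.25694761 = 0.395943
  M+4: 0.5721×0.24314761 + 0.4279×0.49990478 = 0.353014
  M+6: 0.4279×0.24314761 = 0.104043
Scale to base peak (0.395943) = 100: 37.13 : 100.00 : 89.16 : 26.28

37.13 : 100.00 : 89.16 : 26.28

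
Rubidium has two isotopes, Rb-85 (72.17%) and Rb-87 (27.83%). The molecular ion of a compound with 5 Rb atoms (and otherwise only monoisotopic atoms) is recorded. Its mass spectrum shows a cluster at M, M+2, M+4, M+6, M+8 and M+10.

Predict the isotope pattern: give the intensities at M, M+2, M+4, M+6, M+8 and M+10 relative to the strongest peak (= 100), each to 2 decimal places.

51.86 : 100.00 : 77.12 : 29.74 : 5.73 : 0.44

Each Rb atom is independently Rb-85 (p = 0.7217) or Rb-87 (q = 0.2783); the cluster is the binomial expansion (p + q)^5.
P(M) = 0.7217^5 = 0.195787
P(M+2) = 5 × 0.7217^4 × 0.2783^1 = 0.377494
P(M+4) = 10 × 0.7217^3 × 0.2783^2 = 0.291136
P(M+6) = 10 × 0.7217^2 × 0.2783^3 = 0.112267
P(M+8) = 5 × 0.7217^1 × 0.2783^4 = 0.021646
P(M+10) = 0.2783^5 = 0.001669
The M+2 peak is largest (0.377494); scaling to 100 gives 51.86 : 100.00 : 77.12 : 29.74 : 5.73 : 0.44.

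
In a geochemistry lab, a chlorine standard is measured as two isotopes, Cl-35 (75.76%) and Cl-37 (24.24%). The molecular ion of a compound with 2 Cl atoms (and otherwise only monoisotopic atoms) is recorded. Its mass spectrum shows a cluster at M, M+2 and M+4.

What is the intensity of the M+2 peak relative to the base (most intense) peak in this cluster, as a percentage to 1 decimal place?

Term probabilities: M 0.5740, M+2 0.3673, M+4 0.0588. Base peak = M.
P(M) = C(2,0) × 0.7576^2 × 0.2424^0 = 1 × 0.57395776 × 1.0000 = 0.573958 (base)
P(M+2) = C(2,1) × 0.7576^1 × 0.2424^1 = 2 × 0.7576 × 0.2424 = 0.367284
Relative intensity = 0.367284 / 0.573958 × 100 = 64.0

64.0%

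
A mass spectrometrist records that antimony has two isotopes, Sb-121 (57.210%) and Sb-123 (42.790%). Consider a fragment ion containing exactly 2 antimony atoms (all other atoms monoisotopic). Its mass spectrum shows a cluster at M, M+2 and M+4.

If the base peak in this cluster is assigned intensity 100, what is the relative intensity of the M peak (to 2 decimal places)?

66.85

(0.57210 + 0.42790)^2 gives M 0.3273, M+2 0.4896, M+4 0.1831; the largest is M+2.
P(M+2) = C(2,1) × 0.57210^1 × 0.42790^1 = 2 × 0.5721 × 0.4279 = 0.489603 (base)
P(M) = C(2,0) × 0.57210^2 × 0.42790^0 = 1 × 0.32729841 × 1.0000 = 0.327298
Relative intensity = 0.327298 / 0.489603 × 100 = 66.85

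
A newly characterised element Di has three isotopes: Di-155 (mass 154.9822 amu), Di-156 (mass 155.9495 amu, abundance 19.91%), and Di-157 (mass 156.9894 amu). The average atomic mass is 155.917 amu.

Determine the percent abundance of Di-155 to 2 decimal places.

43.11%

The remaining 80.09% is split between Di-155 (fraction x) and Di-157 (fraction 0.8009 − x).
Substituting: 154.9822x + 156.9894(0.8009 − x) = 124.86745455
(154.9822 − 156.9894)x = -0.86535591  ⇒  x = 0.43113, y = 0.36977
Di-155: 43.11%, Di-157: 36.98%.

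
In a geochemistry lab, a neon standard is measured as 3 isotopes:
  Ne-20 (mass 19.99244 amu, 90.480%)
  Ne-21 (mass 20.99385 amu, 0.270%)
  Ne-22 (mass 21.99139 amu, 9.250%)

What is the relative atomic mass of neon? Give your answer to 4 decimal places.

20.1800 amu

Ar = Σ fᵢ·mᵢ = 0.90480 × 19.99244 + 0.00270 × 20.99385 + 0.09250 × 21.99139
= 18.089160 + 0.056683 + 2.034204 = 20.180047 amu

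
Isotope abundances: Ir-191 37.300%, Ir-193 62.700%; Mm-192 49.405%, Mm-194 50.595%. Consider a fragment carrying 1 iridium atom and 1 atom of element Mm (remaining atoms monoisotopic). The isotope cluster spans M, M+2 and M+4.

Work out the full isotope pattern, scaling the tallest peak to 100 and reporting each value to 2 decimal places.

36.97 : 100.00 : 63.64

Iridium pattern (n=1): 0.3730 : 0.6270
Element Mm pattern (n=1): 0.49405 : 0.50595
Convolve the two distributions (both contribute in 2-u steps):
  M: 0.3730×0.49405 = 0.184281
  M+2: 0.3730×0.50595 + 0.6270×0.49405 = 0.498489
  M+4: 0.6270×0.50595 = 0.317231
Scale to base peak (0.498489) = 100: 36.97 : 100.00 : 63.64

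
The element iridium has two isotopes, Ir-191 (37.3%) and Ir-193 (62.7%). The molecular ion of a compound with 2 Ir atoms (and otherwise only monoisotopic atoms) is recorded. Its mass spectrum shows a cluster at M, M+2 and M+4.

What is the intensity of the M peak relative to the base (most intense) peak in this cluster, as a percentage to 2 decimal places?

29.74%

Term probabilities: M 0.1391, M+2 0.4677, M+4 0.3931. Base peak = M+2.
P(M+2) = C(2,1) × 0.373^1 × 0.627^1 = 2 × 0.3730 × 0.6270 = 0.467742 (base)
P(M) = C(2,0) × 0.373^2 × 0.627^0 = 1 × 0.139129 × 1.0000 = 0.139129
Relative intensity = 0.139129 / 0.467742 × 100 = 29.74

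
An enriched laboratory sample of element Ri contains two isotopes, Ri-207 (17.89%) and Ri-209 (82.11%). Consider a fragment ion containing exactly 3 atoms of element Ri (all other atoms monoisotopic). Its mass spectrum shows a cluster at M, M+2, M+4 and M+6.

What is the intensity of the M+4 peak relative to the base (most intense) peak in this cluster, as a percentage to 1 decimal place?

65.4%

Binomial terms of (0.1789 + 0.8211)^3: M 0.0057, M+2 0.0788, M+4 0.3618, M+6 0.5536 → M+6 is the base peak.
P(M+6) = C(3,3) × 0.1789^0 × 0.8211^3 = 1 × 1.0000 × 0.5535899 = 0.553590 (base)
P(M+4) = C(3,2) × 0.1789^1 × 0.8211^2 = 3 × 0.1789 × 0.67420521 = 0.361846
Relative intensity = 0.361846 / 0.553590 × 100 = 65.4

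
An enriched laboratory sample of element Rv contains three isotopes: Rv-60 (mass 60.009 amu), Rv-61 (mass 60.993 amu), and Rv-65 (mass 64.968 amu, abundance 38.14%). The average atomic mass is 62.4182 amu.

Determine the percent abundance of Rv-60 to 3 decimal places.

The remaining 61.86% is split between Rv-60 (fraction x) and Rv-61 (fraction 0.6186 − x).
Substituting: 60.009x + 60.993(0.6186 − x) = 37.6394048
(60.009 − 60.993)x = -0.090865  ⇒  x = 0.09234, y = 0.52626
Rv-60: 9.234%, Rv-61: 52.626%.

9.234%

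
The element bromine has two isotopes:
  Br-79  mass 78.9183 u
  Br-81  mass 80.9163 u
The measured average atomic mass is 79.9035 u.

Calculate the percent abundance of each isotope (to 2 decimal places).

Writing the weighted mean with unknown fraction x of Br-79:
78.9183·x + 80.9163·(1 − x) = 79.9035
(78.9183 − 80.9163)·x = 79.9035 − 80.9163
x = -1.0128 / -1.9980 = 0.50691 → 50.69% Br-79, 49.31% Br-81.

Br-79: 50.69%, Br-81: 49.31%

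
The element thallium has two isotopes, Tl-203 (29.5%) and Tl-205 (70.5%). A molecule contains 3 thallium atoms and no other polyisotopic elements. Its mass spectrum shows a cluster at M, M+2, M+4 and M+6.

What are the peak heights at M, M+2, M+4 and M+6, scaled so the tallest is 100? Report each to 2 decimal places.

5.84 : 41.84 : 100.00 : 79.66

The 3 Tl atoms are independent, so intensities follow the terms of (0.295 + 0.705)^3.
P(M) = 0.295^3 = 0.025672
P(M+2) = 3 × 0.295^2 × 0.705^1 = 0.184058
P(M+4) = 3 × 0.295^1 × 0.705^2 = 0.439867
P(M+6) = 0.705^3 = 0.350403
The M+4 peak is largest (0.439867); scaling to 100 gives 5.84 : 41.84 : 100.00 : 79.66.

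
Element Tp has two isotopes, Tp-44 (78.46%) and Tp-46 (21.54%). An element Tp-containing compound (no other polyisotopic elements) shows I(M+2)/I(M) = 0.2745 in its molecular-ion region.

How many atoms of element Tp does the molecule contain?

1

With n Tp atoms, P(M+2)/P(M) = C(n,1)·p^(n−1)q / p^n = n·q/p = n · 0.2154/0.7846.
n = 0.2745 × 0.7846/0.2154 = 1.00 ≈ 1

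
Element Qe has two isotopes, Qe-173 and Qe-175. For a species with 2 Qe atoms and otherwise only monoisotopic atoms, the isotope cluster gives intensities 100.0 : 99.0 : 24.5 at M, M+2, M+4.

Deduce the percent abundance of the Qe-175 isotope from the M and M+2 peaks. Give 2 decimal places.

33.11%

If p is the fraction of Qe that is Qe-173, then I(M+2)/I(M) = [C(2,1)·p^1·(1−p)] / p^2 = 2·(1−p)/p = 99.0/100.0 = 0.9900
(1−p)/p = 0.9900/2 = 0.4950  ⇒  p = 1/(1 + 0.4950) = 0.6689
Qe-173: 66.89%, Qe-175: 33.11%.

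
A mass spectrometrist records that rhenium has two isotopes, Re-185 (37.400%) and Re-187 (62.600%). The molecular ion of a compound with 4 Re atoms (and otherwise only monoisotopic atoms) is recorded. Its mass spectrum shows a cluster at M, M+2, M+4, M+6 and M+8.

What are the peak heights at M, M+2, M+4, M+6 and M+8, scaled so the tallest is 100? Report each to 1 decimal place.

5.3 : 35.7 : 89.6 : 100.0 : 41.8

Expanding (0.37400 + 0.62600)^4:
P(M) = 0.37400^4 = 0.019565
P(M+2) = 4 × 0.37400^3 × 0.62600^1 = 0.130993
P(M+4) = 6 × 0.37400^2 × 0.62600^2 = 0.328884
P(M+6) = 4 × 0.37400^1 × 0.62600^3 = 0.366990
P(M+8) = 0.62600^4 = 0.153567
The M+6 peak is largest (0.366990); scaling to 100 gives 5.3 : 35.7 : 89.6 : 100.0 : 41.8.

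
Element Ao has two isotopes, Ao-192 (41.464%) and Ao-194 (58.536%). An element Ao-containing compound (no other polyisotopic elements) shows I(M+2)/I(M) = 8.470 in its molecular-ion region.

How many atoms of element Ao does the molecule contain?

6

With n Ao atoms, P(M+2)/P(M) = C(n,1)·p^(n−1)q / p^n = n·q/p = n · 0.58536/0.41464.
n = 8.470 × 0.41464/0.58536 = 6.00 ≈ 6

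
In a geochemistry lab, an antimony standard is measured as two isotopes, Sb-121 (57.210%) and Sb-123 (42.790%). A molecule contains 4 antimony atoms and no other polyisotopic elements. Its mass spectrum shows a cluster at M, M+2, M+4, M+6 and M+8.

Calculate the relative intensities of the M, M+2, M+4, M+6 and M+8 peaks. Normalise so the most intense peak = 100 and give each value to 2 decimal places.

The 4 Sb atoms are independent, so intensities follow the terms of (0.57210 + 0.42790)^4.
P(M) = 0.57210^4 = 0.107124
P(M+2) = 4 × 0.57210^3 × 0.42790^1 = 0.320493
P(M+4) = 6 × 0.57210^2 × 0.42790^2 = 0.359567
P(M+6) = 4 × 0.57210^1 × 0.42790^3 = 0.179291
P(M+8) = 0.42790^4 = 0.033525
The M+4 peak is largest (0.359567); scaling to 100 gives 29.79 : 89.13 : 100.00 : 49.86 : 9.32.

29.79 : 89.13 : 100.00 : 49.86 : 9.32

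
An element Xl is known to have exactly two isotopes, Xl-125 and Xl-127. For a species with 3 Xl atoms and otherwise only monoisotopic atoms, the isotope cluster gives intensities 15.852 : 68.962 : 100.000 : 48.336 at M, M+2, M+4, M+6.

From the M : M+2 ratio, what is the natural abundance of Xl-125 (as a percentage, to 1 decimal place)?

40.8%

Let p = fractional abundance of Xl-125. I(M+2)/I(M) = [C(3,1)·p^2·(1−p)] / p^3 = 3·(1−p)/p = 68.962/15.852 = 4.3504
(1−p)/p = 4.3504/3 = 1.4501  ⇒  p = 1/(1 + 1.4501) = 0.4081
Xl-125: 40.8%, Xl-127: 59.2%.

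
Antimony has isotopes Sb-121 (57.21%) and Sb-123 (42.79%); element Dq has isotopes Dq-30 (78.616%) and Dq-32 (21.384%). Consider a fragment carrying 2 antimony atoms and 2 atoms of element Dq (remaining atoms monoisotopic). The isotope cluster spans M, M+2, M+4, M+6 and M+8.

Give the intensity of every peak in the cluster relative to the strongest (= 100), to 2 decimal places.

49.02 : 100.00 : 70.94 : 20.34 : 2.03

Antimony pattern (n=2): 0.32729841 : 0.48960318 : 0.18309841
Element Dq pattern (n=2): 0.61804755 : 0.33622491 : 0.04572755
Convolve the two distributions (both contribute in 2-u steps):
  M: 0.32729841×0.61804755 = 0.202286
  M+2: 0.32729841×0.33622491 + 0.48960318×0.61804755 = 0.412644
  M+4: 0.32729841×0.04572755 + 0.48960318×0.33622491 + 0.18309841×0.61804755 = 0.292747
  M+6: 0.48960318×0.04572755 + 0.18309841×0.33622491 = 0.083951
  M+8: 0.18309841×0.04572755 = 0.008373
Scale to base peak (0.412644) = 100: 49.02 : 100.00 : 70.94 : 20.34 : 2.03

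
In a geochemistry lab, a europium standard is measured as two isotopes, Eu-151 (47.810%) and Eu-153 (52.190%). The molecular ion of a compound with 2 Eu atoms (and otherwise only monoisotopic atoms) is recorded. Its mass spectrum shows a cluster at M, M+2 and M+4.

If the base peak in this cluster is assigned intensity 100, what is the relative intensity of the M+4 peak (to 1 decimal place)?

54.6

Binomial terms of (0.47810 + 0.52190)^2: M 0.2286, M+2 0.4990, M+4 0.2724 → M+2 is the base peak.
P(M+2) = C(2,1) × 0.47810^1 × 0.52190^1 = 2 × 0.4781 × 0.5219 = 0.499041 (base)
P(M+4) = C(2,2) × 0.47810^0 × 0.52190^2 = 1 × 1.0000 × 0.27237961 = 0.272380
Relative intensity = 0.272380 / 0.499041 × 100 = 54.6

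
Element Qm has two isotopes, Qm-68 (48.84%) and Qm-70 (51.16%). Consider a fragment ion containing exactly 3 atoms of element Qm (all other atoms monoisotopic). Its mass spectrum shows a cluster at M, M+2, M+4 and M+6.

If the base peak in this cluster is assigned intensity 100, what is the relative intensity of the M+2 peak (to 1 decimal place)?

Binomial terms of (0.4884 + 0.5116)^3: M 0.1165, M+2 0.3661, M+4 0.3835, M+6 0.1339 → M+4 is the base peak.
P(M+4) = C(3,2) × 0.4884^1 × 0.5116^2 = 3 × 0.4884 × 0.26173456 = 0.383493 (base)
P(M+2) = C(3,1) × 0.4884^2 × 0.5116^1 = 3 × 0.23853456 × 0.5116 = 0.366103
Relative intensity = 0.366103 / 0.383493 × 100 = 95.5

95.5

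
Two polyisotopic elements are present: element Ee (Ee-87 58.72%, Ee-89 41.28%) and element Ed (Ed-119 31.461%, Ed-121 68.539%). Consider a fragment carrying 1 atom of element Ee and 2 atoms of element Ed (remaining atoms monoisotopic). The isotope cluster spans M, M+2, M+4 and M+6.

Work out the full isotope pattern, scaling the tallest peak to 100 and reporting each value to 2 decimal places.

12.81 : 64.80 : 100.00 : 42.73

Element Ee pattern (n=1): 0.5872 : 0.4128
Element Ed pattern (n=2): 0.09897945 : 0.4312611 : 0.46975945
Convolve the two distributions (both contribute in 2-u steps):
  M: 0.5872×0.09897945 = 0.058121
  M+2: 0.5872×0.4312611 + 0.4128×0.09897945 = 0.294095
  M+4: 0.5872×0.46975945 + 0.4128×0.4312611 = 0.453867
  M+6: 0.4128×0.46975945 = 0.193917
Scale to base peak (0.453867) = 100: 12.81 : 64.80 : 100.00 : 42.73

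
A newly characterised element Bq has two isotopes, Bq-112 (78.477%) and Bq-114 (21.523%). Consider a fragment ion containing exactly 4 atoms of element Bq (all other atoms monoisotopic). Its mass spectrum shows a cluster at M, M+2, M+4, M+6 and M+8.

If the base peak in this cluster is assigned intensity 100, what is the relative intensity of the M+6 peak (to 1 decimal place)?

7.5

Term probabilities: M 0.3793, M+2 0.4161, M+4 0.1712, M+6 0.0313, M+8 0.0021. Base peak = M+2.
P(M+2) = C(4,1) × 0.78477^3 × 0.21523^1 = 4 × 0.48331155 × 0.21523 = 0.416093 (base)
P(M+6) = C(4,3) × 0.78477^1 × 0.21523^3 = 4 × 0.78477 × 0.0099703 = 0.031298
Relative intensity = 0.031298 / 0.416093 × 100 = 7.5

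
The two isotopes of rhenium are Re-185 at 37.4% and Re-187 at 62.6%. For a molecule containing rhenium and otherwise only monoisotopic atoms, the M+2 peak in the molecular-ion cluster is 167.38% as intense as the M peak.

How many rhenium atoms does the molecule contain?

1

The M+2/M ratio from n Re atoms is n · q/p = n · 0.626/0.374.
n = 1.6738 × 0.374/0.626 = 1.00 ≈ 1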